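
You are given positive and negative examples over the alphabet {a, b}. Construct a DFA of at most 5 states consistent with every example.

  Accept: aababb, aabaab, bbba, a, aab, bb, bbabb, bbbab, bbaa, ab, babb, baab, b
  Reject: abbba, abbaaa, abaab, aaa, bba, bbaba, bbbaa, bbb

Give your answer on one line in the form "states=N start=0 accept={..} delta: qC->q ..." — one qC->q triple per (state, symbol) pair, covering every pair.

Grow the machine one transition at a time. Run the examples from 0; the earliest place one falls off (shortest prefix, ties alphabetical) gets sent to the lowest-numbered state that keeps every Accept/Reject pair distinguishable — a pair clashes when both reach the same state with identical unread suffix — and to a fresh state only if none does.
a: 0a undefined. 0a->0: no, aabaab/abaab meet in 0 with "baab" left. Open state 1: 0a->1.
b: 0b undefined. 0b->0: no, bbba/bba meet in 1. 0b->1: ok.
aa: 1a undefined. 1a->0: no, a/aaa meet in 1. 1a->1: no, aabaab/abaab meet in 1 with "baab" left. Open state 2: 1a->2.
ab: 1b undefined. 1b->0: no, a/abbba meet in 1. 1b->1: no, bbba/abbba meet in 2. 1b->2: no, aab/bbb meet in 2 with "b" left. Open state 3: 1b->3.
aaa: 2a undefined. 2a->0: ok.
aab: 2b undefined. 2b->0: no, aababb/bbb meet in 3 with "b" left. 2b->1: ok.
aba: 3a undefined. 3a->0: no, aababb/abaab meet in 3. 3a->1: no, aabaab/abaab meet in 1. 3a->2: no, aabaab/abaab meet in 1. 3a->3: no, aababb/bba meet in 3. Open state 4: 3a->4.
abb: 3b undefined. 3b->0: ok.
abaa: 4a undefined. 4a->0: no, aabaab/abaab meet in 1. 4a->1: no, aababb/abaab meet in 3. 4a->2: no, aabaab/abaab meet in 1. 4a->3: ok.
bbab: 4b undefined. 4b->0: no, aabaab/bbaba meet in 1. 4b->1: ok.
All examples now run through 5 states with every (state, symbol) defined. Accept strings end in {1,3}, Reject strings end in {0,2,4}; accept={1,3}.

states=5 start=0 accept={1,3} delta: 0a->1 0b->1 1a->2 1b->3 2a->0 2b->1 3a->4 3b->0 4a->3 4b->1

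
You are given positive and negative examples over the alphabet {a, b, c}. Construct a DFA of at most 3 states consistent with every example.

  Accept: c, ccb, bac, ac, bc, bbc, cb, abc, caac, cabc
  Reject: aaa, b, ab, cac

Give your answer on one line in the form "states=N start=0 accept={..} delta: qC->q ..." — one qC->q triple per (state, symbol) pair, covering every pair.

states=3 start=0 accept={1} delta: 0a->0 0b->0 0c->1 1a->2 1b->1 1c->1 2a->0 2b->0 2c->0

Grow the machine one transition at a time. Run the examples from 0; the earliest place one falls off (shortest prefix, ties alphabetical) gets sent to the lowest-numbered state that keeps every Accept/Reject pair distinguishable — a pair clashes when both reach the same state with identical unread suffix — and to a fresh state only if none does.
a: 0a undefined. 0a->0: ok.
b: 0b undefined. 0b->0: ok.
c: 0c undefined. 0c->0: no, c/aaa meet in 0. Open state 1: 0c->1.
ca: 1a undefined. 1a->0: no, c/cac meet in 1. 1a->1: no, caac/cac meet in 1 with "c" left. Open state 2: 1a->2.
cb: 1b undefined. 1b->0: no, cb/aaa meet in 0. 1b->1: ok.
cc: 1c undefined. 1c->0: no, ccb/aaa meet in 0. 1c->1: ok.
caa: 2a undefined. 2a->0: ok.
cab: 2b undefined. 2b->0: ok.
cac: 2c undefined. 2c->0: ok.
All examples now run through 3 states with every (state, symbol) defined. Accept strings end in {1}, Reject strings end in {0}; accept={1}.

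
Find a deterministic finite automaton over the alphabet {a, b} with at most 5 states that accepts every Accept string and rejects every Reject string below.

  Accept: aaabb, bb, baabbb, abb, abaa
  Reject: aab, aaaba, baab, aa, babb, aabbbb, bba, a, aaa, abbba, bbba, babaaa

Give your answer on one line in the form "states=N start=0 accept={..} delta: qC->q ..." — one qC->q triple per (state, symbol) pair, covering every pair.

Grow the machine one transition at a time. Run the examples from 0; the earliest place one falls off (shortest prefix, ties alphabetical) gets sent to the lowest-numbered state that keeps every Accept/Reject pair distinguishable — a pair clashes when both reach the same state with identical unread suffix — and to a fresh state only if none does.
a: 0a undefined. 0a->0: ok.
b: 0b undefined. 0b->0: no, aaabb/aab meet in 0. Open state 1: 0b->1.
ba: 1a undefined. 1a->0: no, aaabb/babb meet in 1 with "b" left. 1a->1: no, aaabb/baab meet in 1 with "b" left. Open state 2: 1a->2.
bb: 1b undefined. 1b->0: no, aaabb/aa meet in 0. 1b->1: no, aaabb/aab meet in 1. 1b->2: no, aaabb/aaaba meet in 2. Open state 3: 1b->3.
baa: 2a undefined. 2a->0: no, abaa/aa meet in 0. 2a->1: no, aaabb/baab meet in 3. 2a->2: no, abaa/aaaba meet in 2. 2a->3: ok.
bab: 2b undefined. 2b->0: ok.
bba: 3a undefined. 3a->0: ok.
bbb: 3b undefined. 3b->0: ok.
All examples now run through 4 states with every (state, symbol) defined. Accept strings end in {3}, Reject strings end in {0,1,2}; accept={3}.

states=4 start=0 accept={3} delta: 0a->0 0b->1 1a->2 1b->3 2a->3 2b->0 3a->0 3b->0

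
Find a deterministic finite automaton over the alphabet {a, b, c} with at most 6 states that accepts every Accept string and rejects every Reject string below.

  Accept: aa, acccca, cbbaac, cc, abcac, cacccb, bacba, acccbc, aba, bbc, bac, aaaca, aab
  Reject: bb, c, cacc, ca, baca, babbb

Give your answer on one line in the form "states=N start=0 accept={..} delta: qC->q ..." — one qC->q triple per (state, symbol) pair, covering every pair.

Fold the examples into a partial DFA from state 0: repeatedly fix the first undefined (state, symbol) met by the shortest-then-alphabetical prefix, trying targets in increasing order and rejecting any under which an Accept and a Reject string meet in one state with the same remainder; add a state when all current targets are rejected. Accepting states are where Accept strings end.
a: 0a undefined. 0a->0: no, aaaca/ca meet in 0 with "ca" left. Open state 1: 0a->1.
b: 0b undefined. 0b->0: no, bbc/c meet in 0 with "c" left. 0b->1: ok.
c: 0c undefined. 0c->0: no, cc/c meet in 0. 0c->1: no, aa/ca meet in 1 with "a" left. Open state 2: 0c->2.
aa: 1a undefined. 1a->0: no, bac/c meet in 2. 1a->1: no, aaaca/baca meet in 1 with "ca" left. 1a->2: no, aa/c meet in 2. Open state 3: 1a->3.
ab: 1b undefined. 1b->0: no, bbc/c meet in 2. 1b->1: ok.
ac: 1c undefined. 1c->0: ok.
ca: 2a undefined. 2a->0: no, cc/cacc meet in 2 with "c" left. 2a->1: ok.
cb: 2b undefined. 2b->0: ok.
cc: 2c undefined. 2c->0: no, acccca/bb meet in 1. 2c->1: no, acccca/bb meet in 1. 2c->2: no, acccca/bb meet in 1. 2c->3: no, acccca/baca meet in 3 with "ca" left. Open state 4: 2c->4.
aaa: 3a undefined. 3a->0: no, cbbaac/c meet in 2. 3a->1: no, aaaca/bb meet in 1. 3a->2: ok.
aab: 3b undefined. 3b->0: ok.
bac: 3c undefined. 3c->0: ok.
aaaca: 4a undefined. 4a->0: ok.
acccb: 4b undefined. 4b->0: no, acccbc/c meet in 2. 4b->1: no, cacccb/bb meet in 1. 4b->2: no, cacccb/c meet in 2. 4b->3: ok.
acccc: 4c undefined. 4c->0: no, acccca/bb meet in 1. 4c->1: ok.
All examples now run through 5 states with every (state, symbol) defined. Accept strings end in {0,3,4}, Reject strings end in {1,2}; accept={0,3,4}.

states=5 start=0 accept={0,3,4} delta: 0a->1 0b->1 0c->2 1a->3 1b->1 1c->0 2a->1 2b->0 2c->4 3a->2 3b->0 3c->0 4a->0 4b->3 4c->1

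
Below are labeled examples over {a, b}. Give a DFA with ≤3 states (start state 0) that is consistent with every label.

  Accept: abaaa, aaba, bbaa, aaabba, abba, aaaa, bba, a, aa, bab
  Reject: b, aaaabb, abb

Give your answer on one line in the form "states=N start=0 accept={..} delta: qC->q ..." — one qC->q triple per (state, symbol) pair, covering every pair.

states=3 start=0 accept={0,2} delta: 0a->0 0b->1 1a->2 1b->1 2a->0 2b->0

State merging on the prefix tree: take the shortest (then alphabetical) example prefix whose next move is undefined and point that move at state 0, else 1, else 2, ...; a target is out if some Accept/Reject pair would then sit in one state with the same input left (inseparable). If every existing state is out, open a new one.
a: 0a undefined. 0a->0: ok.
b: 0b undefined. 0b->0: no, abaaa/b meet in 0. Open state 1: 0b->1.
ba: 1a undefined. 1a->0: no, bab/b meet in 1. 1a->1: no, abaaa/b meet in 1. Open state 2: 1a->2.
bb: 1b undefined. 1b->0: no, bbaa/aaaabb meet in 0. 1b->1: ok.
bab: 2b undefined. 2b->0: ok.
abaa: 2a undefined. 2a->0: ok.
All examples now run through 3 states with every (state, symbol) defined. Accept strings end in {0,2}, Reject strings end in {1}; accept={0,2}.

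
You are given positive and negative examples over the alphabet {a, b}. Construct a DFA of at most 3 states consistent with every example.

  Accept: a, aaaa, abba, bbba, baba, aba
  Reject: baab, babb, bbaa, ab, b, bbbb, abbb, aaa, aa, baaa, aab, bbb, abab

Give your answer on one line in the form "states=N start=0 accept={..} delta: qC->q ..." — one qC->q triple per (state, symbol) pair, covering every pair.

Grow the machine one transition at a time. Run the examples from 0; the earliest place one falls off (shortest prefix, ties alphabetical) gets sent to the lowest-numbered state that keeps every Accept/Reject pair distinguishable — a pair clashes when both reach the same state with identical unread suffix — and to a fresh state only if none does.
a: 0a undefined. 0a->0: no, a/aaa meet in 0. Open state 1: 0a->1.
b: 0b undefined. 0b->0: ok.
aa: 1a undefined. 1a->0: no, a/aaa meet in 1. 1a->1: no, a/bbaa meet in 1. Open state 2: 1a->2.
ab: 1b undefined. 1b->0: ok.
aaa: 2a undefined. 2a->0: ok.
aab: 2b undefined. 2b->0: ok.
All examples now run through 3 states with every (state, symbol) defined. Accept strings end in {1}, Reject strings end in {0,2}; accept={1}.

states=3 start=0 accept={1} delta: 0a->1 0b->0 1a->2 1b->0 2a->0 2b->0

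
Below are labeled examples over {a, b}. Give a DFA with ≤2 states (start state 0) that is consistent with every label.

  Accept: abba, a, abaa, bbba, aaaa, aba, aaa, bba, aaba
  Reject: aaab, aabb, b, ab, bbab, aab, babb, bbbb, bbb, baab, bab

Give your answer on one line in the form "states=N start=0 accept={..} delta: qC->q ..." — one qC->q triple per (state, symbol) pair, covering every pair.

states=2 start=0 accept={0} delta: 0a->0 0b->1 1a->0 1b->1

State merging on the prefix tree: take the shortest (then alphabetical) example prefix whose next move is undefined and point that move at state 0, else 1, else 2, ...; a target is out if some Accept/Reject pair would then sit in one state with the same input left (inseparable). If every existing state is out, open a new one.
a: 0a undefined. 0a->0: ok.
b: 0b undefined. 0b->0: no, abba/aaab meet in 0. Open state 1: 0b->1.
ba: 1a undefined. 1a->0: ok.
bb: 1b undefined. 1b->0: no, abba/aabb meet in 0. 1b->1: ok.
All examples now run through 2 states with every (state, symbol) defined. Accept strings end in {0}, Reject strings end in {1}; accept={0}.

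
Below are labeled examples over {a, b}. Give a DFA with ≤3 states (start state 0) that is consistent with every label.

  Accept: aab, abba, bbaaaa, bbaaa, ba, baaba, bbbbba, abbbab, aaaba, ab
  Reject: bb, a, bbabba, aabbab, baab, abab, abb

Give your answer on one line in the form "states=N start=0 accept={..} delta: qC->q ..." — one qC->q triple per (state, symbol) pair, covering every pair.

State merging on the prefix tree: take the shortest (then alphabetical) example prefix whose next move is undefined and point that move at state 0, else 1, else 2, ...; a target is out if some Accept/Reject pair would then sit in one state with the same input left (inseparable). If every existing state is out, open a new one.
a: 0a undefined. 0a->0: ok.
b: 0b undefined. 0b->0: no, aab/bb meet in 0. Open state 1: 0b->1.
ba: 1a undefined. 1a->0: no, aab/baab meet in 1. 1a->1: ok.
bb: 1b undefined. 1b->0: no, aab/aabbab meet in 1. 1b->1: no, aab/bb meet in 1. Open state 2: 1b->2.
bba: 2a undefined. 2a->0: no, aab/aabbab meet in 1. 2a->1: ok.
bbb: 2b undefined. 2b->0: ok.
All examples now run through 3 states with every (state, symbol) defined. Accept strings end in {1}, Reject strings end in {0,2}; accept={1}.

states=3 start=0 accept={1} delta: 0a->0 0b->1 1a->1 1b->2 2a->1 2b->0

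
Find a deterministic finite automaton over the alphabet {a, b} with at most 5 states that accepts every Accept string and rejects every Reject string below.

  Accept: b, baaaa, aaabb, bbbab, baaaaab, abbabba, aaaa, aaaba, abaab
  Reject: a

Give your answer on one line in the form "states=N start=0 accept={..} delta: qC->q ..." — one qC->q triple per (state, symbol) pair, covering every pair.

State merging on the prefix tree: take the shortest (then alphabetical) example prefix whose next move is undefined and point that move at state 0, else 1, else 2, ...; a target is out if some Accept/Reject pair would then sit in one state with the same input left (inseparable). If every existing state is out, open a new one.
a: 0a undefined. 0a->0: no, aaaa/a meet in 0. Open state 1: 0a->1.
b: 0b undefined. 0b->0: ok.
aa: 1a undefined. 1a->0: ok.
ab: 1b undefined. 1b->0: no, abbabba/a meet in 1. 1b->1: no, aaabb/a meet in 1. Open state 2: 1b->2.
aba: 2a undefined. 2a->0: ok.
abb: 2b undefined. 2b->0: no, abbabba/a meet in 1. 2b->1: no, aaabb/a meet in 1. 2b->2: no, abbabba/a meet in 1. Open state 3: 2b->3.
abba: 3a undefined. 3a->0: no, abbabba/a meet in 1. 3a->1: no, abbabba/a meet in 1. 3a->2: ok.
abbabb: 3b undefined. 3b->0: no, abbabba/a meet in 1. 3b->1: ok.
All examples now run through 4 states with every (state, symbol) defined. Accept strings end in {0,2,3}, Reject strings end in {1}; accept={0,2,3}.

states=4 start=0 accept={0,2,3} delta: 0a->1 0b->0 1a->0 1b->2 2a->0 2b->3 3a->2 3b->1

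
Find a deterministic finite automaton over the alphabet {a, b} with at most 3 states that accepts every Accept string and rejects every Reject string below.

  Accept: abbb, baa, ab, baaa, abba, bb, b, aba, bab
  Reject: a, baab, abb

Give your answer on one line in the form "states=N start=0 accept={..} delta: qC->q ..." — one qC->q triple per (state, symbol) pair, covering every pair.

states=3 start=0 accept={0,2} delta: 0a->1 0b->0 1a->2 1b->2 2a->0 2b->1

Fold the examples into a partial DFA from state 0: repeatedly fix the first undefined (state, symbol) met by the shortest-then-alphabetical prefix, trying targets in increasing order and rejecting any under which an Accept and a Reject string meet in one state with the same remainder; add a state when all current targets are rejected. Accepting states are where Accept strings end.
a: 0a undefined. 0a->0: no, bb/abb meet in 0 with "bb" left. Open state 1: 0a->1.
b: 0b undefined. 0b->0: ok.
ab: 1b undefined. 1b->0: no, abbb/abb meet in 0. 1b->1: no, abbb/a meet in 1. Open state 2: 1b->2.
aba: 2a undefined. 2a->0: ok.
abb: 2b undefined. 2b->0: no, abbb/abb meet in 0. 2b->1: ok.
baa: 1a undefined. 1a->0: no, baa/baab meet in 0. 1a->1: no, abbb/baab meet in 2. 1a->2: ok.
All examples now run through 3 states with every (state, symbol) defined. Accept strings end in {0,2}, Reject strings end in {1}; accept={0,2}.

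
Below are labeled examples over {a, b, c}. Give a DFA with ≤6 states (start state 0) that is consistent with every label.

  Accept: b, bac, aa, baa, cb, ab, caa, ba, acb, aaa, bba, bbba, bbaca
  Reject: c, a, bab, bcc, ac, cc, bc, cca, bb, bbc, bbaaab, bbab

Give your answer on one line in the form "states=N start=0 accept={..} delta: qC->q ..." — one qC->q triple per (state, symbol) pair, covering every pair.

states=4 start=0 accept={2,3} delta: 0a->1 0b->2 0c->0 1a->2 1b->2 1c->0 2a->3 2b->1 2c->1 3a->2 3b->0 3c->2

Grow the machine one transition at a time. Run the examples from 0; the earliest place one falls off (shortest prefix, ties alphabetical) gets sent to the lowest-numbered state that keeps every Accept/Reject pair distinguishable — a pair clashes when both reach the same state with identical unread suffix — and to a fresh state only if none does.
a: 0a undefined. 0a->0: no, aa/a meet in 0. Open state 1: 0a->1.
b: 0b undefined. 0b->0: no, b/bb meet in 0. 0b->1: no, b/a meet in 1. Open state 2: 0b->2.
c: 0c undefined. 0c->0: ok.
aa: 1a undefined. 1a->0: no, aa/c meet in 0. 1a->1: no, aa/a meet in 1. 1a->2: ok.
ab: 1b undefined. 1b->0: no, ab/c meet in 0. 1b->1: no, ab/a meet in 1. 1b->2: ok.
ac: 1c undefined. 1c->0: ok.
ba: 2a undefined. 2a->0: no, b/bab meet in 2. 2a->1: no, b/bab meet in 2. 2a->2: no, bac/bc meet in 2 with "c" left. Open state 3: 2a->3.
bb: 2b undefined. 2b->0: no, b/bbab meet in 2. 2b->1: ok.
bc: 2c undefined. 2c->0: no, bbaca/a meet in 1. 2c->1: ok.
baa: 3a undefined. 3a->0: no, b/bbaaab meet in 2. 3a->1: no, b/bbaaab meet in 2. 3a->2: ok.
bab: 3b undefined. 3b->0: ok.
bac: 3c undefined. 3c->0: no, bac/c meet in 0. 3c->1: no, bac/a meet in 1. 3c->2: ok.
All examples now run through 4 states with every (state, symbol) defined. Accept strings end in {2,3}, Reject strings end in {0,1}; accept={2,3}.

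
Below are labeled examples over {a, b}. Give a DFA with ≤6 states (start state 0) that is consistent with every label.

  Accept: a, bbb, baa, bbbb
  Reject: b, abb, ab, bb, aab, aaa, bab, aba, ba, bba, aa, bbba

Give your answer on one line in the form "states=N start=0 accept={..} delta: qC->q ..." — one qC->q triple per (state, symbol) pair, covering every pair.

states=5 start=0 accept={1,4} delta: 0a->1 0b->2 1a->2 1b->2 2a->0 2b->3 3a->0 3b->4 4a->0 4b->1

State merging on the prefix tree: take the shortest (then alphabetical) example prefix whose next move is undefined and point that move at state 0, else 1, else 2, ...; a target is out if some Accept/Reject pair would then sit in one state with the same input left (inseparable). If every existing state is out, open a new one.
a: 0a undefined. 0a->0: no, a/aaa meet in 0. Open state 1: 0a->1.
b: 0b undefined. 0b->0: no, a/ba meet in 1. 0b->1: no, a/b meet in 1. Open state 2: 0b->2.
aa: 1a undefined. 1a->0: no, a/aaa meet in 1. 1a->1: no, a/aaa meet in 1. 1a->2: ok.
ab: 1b undefined. 1b->0: no, a/aba meet in 1. 1b->1: no, a/abb meet in 1. 1b->2: ok.
ba: 2a undefined. 2a->0: ok.
bb: 2b undefined. 2b->0: no, a/bba meet in 1. 2b->1: no, a/abb meet in 1. 2b->2: no, bbb/b meet in 2. Open state 3: 2b->3.
bba: 3a undefined. 3a->0: ok.
bbb: 3b undefined. 3b->0: no, a/bbba meet in 1. 3b->1: no, bbbb/b meet in 2. 3b->2: no, bbb/b meet in 2. 3b->3: no, bbb/abb meet in 3. Open state 4: 3b->4.
bbba: 4a undefined. 4a->0: ok.
bbbb: 4b undefined. 4b->0: no, bbbb/aaa meet in 0. 4b->1: ok.
All examples now run through 5 states with every (state, symbol) defined. Accept strings end in {1,4}, Reject strings end in {0,2,3}; accept={1,4}.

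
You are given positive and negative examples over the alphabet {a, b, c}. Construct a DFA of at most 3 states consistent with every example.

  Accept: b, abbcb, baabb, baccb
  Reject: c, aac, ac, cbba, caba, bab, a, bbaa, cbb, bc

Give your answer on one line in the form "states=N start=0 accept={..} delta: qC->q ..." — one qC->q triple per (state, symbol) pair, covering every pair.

states=3 start=0 accept={1} delta: 0a->0 0b->1 0c->0 1a->2 1b->0 1c->0 2a->1 2b->0 2c->0

State merging on the prefix tree: take the shortest (then alphabetical) example prefix whose next move is undefined and point that move at state 0, else 1, else 2, ...; a target is out if some Accept/Reject pair would then sit in one state with the same input left (inseparable). If every existing state is out, open a new one.
a: 0a undefined. 0a->0: ok.
b: 0b undefined. 0b->0: no, b/bab meet in 0. Open state 1: 0b->1.
c: 0c undefined. 0c->0: ok.
ba: 1a undefined. 1a->0: no, b/bab meet in 1. 1a->1: no, b/caba meet in 1. Open state 2: 1a->2.
bb: 1b undefined. 1b->0: ok.
bc: 1c undefined. 1c->0: ok.
baa: 2a undefined. 2a->0: no, baabb/c meet in 0. 2a->1: ok.
bab: 2b undefined. 2b->0: ok.
bac: 2c undefined. 2c->0: ok.
All examples now run through 3 states with every (state, symbol) defined. Accept strings end in {1}, Reject strings end in {0,2}; accept={1}.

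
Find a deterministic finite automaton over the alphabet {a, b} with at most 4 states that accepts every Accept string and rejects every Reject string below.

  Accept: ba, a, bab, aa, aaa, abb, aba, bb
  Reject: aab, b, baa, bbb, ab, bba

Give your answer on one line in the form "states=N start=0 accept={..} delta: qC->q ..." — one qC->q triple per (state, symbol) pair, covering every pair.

states=4 start=0 accept={0,2,3} delta: 0a->0 0b->1 1a->2 1b->3 2a->1 2b->0 3a->1 3b->1

State merging on the prefix tree: take the shortest (then alphabetical) example prefix whose next move is undefined and point that move at state 0, else 1, else 2, ...; a target is out if some Accept/Reject pair would then sit in one state with the same input left (inseparable). If every existing state is out, open a new one.
a: 0a undefined. 0a->0: ok.
b: 0b undefined. 0b->0: no, ba/aab meet in 0. Open state 1: 0b->1.
ba: 1a undefined. 1a->0: no, ba/baa meet in 0. 1a->1: no, ba/aab meet in 1. Open state 2: 1a->2.
bb: 1b undefined. 1b->0: no, a/bba meet in 0. 1b->1: no, ba/bba meet in 2. 1b->2: no, bab/bbb meet in 2 with "b" left. Open state 3: 1b->3.
baa: 2a undefined. 2a->0: no, a/baa meet in 0. 2a->1: ok.
bab: 2b undefined. 2b->0: ok.
bba: 3a undefined. 3a->0: no, a/bba meet in 0. 3a->1: ok.
bbb: 3b undefined. 3b->0: no, a/bbb meet in 0. 3b->1: ok.
All examples now run through 4 states with every (state, symbol) defined. Accept strings end in {0,2,3}, Reject strings end in {1}; accept={0,2,3}.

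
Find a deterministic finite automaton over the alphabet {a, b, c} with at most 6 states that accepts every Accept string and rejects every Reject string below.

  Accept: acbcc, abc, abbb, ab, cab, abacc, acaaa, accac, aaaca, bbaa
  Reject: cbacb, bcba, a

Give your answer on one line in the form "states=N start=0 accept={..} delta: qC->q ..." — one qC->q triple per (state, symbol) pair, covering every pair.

states=3 start=0 accept={1,2} delta: 0a->0 0b->1 0c->1 1a->1 1b->1 1c->2 2a->0 2b->0 2c->1

Grow the machine one transition at a time. Run the examples from 0; the earliest place one falls off (shortest prefix, ties alphabetical) gets sent to the lowest-numbered state that keeps every Accept/Reject pair distinguishable — a pair clashes when both reach the same state with identical unread suffix — and to a fresh state only if none does.
a: 0a undefined. 0a->0: ok.
b: 0b undefined. 0b->0: no, abbb/a meet in 0. Open state 1: 0b->1.
c: 0c undefined. 0c->0: no, acaaa/a meet in 0. 0c->1: ok.
bb: 1b undefined. 1b->0: no, bbaa/cbacb meet in 0. 1b->1: ok.
bc: 1c undefined. 1c->0: no, abc/a meet in 0. 1c->1: no, aaaca/bcba meet in 1 with "a" left. Open state 2: 1c->2.
ca: 1a undefined. 1a->0: no, abbb/cbacb meet in 1. 1a->1: ok.
bcb: 2b undefined. 2b->0: ok.
acca: 2a undefined. 2a->0: ok.
abacc: 2c undefined. 2c->0: no, acbcc/cbacb meet in 0. 2c->1: ok.
All examples now run through 3 states with every (state, symbol) defined. Accept strings end in {1,2}, Reject strings end in {0}; accept={1,2}.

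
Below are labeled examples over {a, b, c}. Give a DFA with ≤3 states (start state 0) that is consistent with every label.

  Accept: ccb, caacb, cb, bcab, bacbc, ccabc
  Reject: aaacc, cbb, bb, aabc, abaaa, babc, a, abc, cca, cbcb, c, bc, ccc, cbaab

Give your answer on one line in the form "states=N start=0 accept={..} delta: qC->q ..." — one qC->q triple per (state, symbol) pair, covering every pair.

Grow the machine one transition at a time. Run the examples from 0; the earliest place one falls off (shortest prefix, ties alphabetical) gets sent to the lowest-numbered state that keeps every Accept/Reject pair distinguishable — a pair clashes when both reach the same state with identical unread suffix — and to a fresh state only if none does.
a: 0a undefined. 0a->0: ok.
b: 0b undefined. 0b->0: ok.
c: 0c undefined. 0c->0: no, ccb/aaacc meet in 0. Open state 1: 0c->1.
ca: 1a undefined. 1a->0: no, bcab/bb meet in 0. 1a->1: ok.
cb: 1b undefined. 1b->0: no, cb/cbb meet in 0. 1b->1: no, ccb/cbcb meet in 1 with "cb" left. Open state 2: 1b->2.
cc: 1c undefined. 1c->0: no, ccb/aaacc meet in 0. 1c->1: ok.
cba: 2a undefined. 2a->0: ok.
cbb: 2b undefined. 2b->0: ok.
cbc: 2c undefined. 2c->0: no, bacbc/cbb meet in 0. 2c->1: no, ccb/cbcb meet in 2. 2c->2: ok.
All examples now run through 3 states with every (state, symbol) defined. Accept strings end in {2}, Reject strings end in {0,1}; accept={2}.

states=3 start=0 accept={2} delta: 0a->0 0b->0 0c->1 1a->1 1b->2 1c->1 2a->0 2b->0 2c->2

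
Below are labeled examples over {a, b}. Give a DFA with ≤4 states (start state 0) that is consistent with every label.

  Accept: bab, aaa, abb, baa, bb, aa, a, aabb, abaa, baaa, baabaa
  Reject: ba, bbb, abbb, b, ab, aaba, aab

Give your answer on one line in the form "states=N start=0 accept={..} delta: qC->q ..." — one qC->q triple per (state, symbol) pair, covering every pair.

states=3 start=0 accept={0} delta: 0a->0 0b->1 1a->2 1b->0 2a->0 2b->0

Grow the machine one transition at a time. Run the examples from 0; the earliest place one falls off (shortest prefix, ties alphabetical) gets sent to the lowest-numbered state that keeps every Accept/Reject pair distinguishable — a pair clashes when both reach the same state with identical unread suffix — and to a fresh state only if none does.
a: 0a undefined. 0a->0: ok.
b: 0b undefined. 0b->0: no, bab/ba meet in 0. Open state 1: 0b->1.
ba: 1a undefined. 1a->0: no, bab/b meet in 1. 1a->1: no, baa/ba meet in 1. Open state 2: 1a->2.
bb: 1b undefined. 1b->0: ok.
baa: 2a undefined. 2a->0: ok.
bab: 2b undefined. 2b->0: ok.
All examples now run through 3 states with every (state, symbol) defined. Accept strings end in {0}, Reject strings end in {1,2}; accept={0}.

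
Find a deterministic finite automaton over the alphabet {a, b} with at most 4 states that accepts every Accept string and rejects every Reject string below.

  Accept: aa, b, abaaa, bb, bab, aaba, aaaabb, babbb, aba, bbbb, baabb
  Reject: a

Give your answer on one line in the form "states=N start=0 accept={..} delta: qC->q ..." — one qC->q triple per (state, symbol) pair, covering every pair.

states=3 start=0 accept={0,2} delta: 0a->1 0b->0 1a->2 1b->2 2a->0 2b->2

Grow the machine one transition at a time. Run the examples from 0; the earliest place one falls off (shortest prefix, ties alphabetical) gets sent to the lowest-numbered state that keeps every Accept/Reject pair distinguishable — a pair clashes when both reach the same state with identical unread suffix — and to a fresh state only if none does.
a: 0a undefined. 0a->0: no, aa/a meet in 0. Open state 1: 0a->1.
b: 0b undefined. 0b->0: ok.
aa: 1a undefined. 1a->0: no, aaba/a meet in 1. 1a->1: no, aa/a meet in 1. Open state 2: 1a->2.
ab: 1b undefined. 1b->0: no, aba/a meet in 1. 1b->1: no, bab/a meet in 1. 1b->2: ok.
aaa: 2a undefined. 2a->0: ok.
aab: 2b undefined. 2b->0: no, aaba/a meet in 1. 2b->1: no, aaaabb/a meet in 1. 2b->2: ok.
All examples now run through 3 states with every (state, symbol) defined. Accept strings end in {0,2}, Reject strings end in {1}; accept={0,2}.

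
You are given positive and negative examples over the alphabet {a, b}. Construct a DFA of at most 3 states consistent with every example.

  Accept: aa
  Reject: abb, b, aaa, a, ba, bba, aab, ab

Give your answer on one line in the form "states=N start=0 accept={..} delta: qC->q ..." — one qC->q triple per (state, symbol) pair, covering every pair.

states=3 start=0 accept={2} delta: 0a->1 0b->0 1a->2 1b->0 2a->0 2b->0

Fold the examples into a partial DFA from state 0: repeatedly fix the first undefined (state, symbol) met by the shortest-then-alphabetical prefix, trying targets in increasing order and rejecting any under which an Accept and a Reject string meet in one state with the same remainder; add a state when all current targets are rejected. Accepting states are where Accept strings end.
a: 0a undefined. 0a->0: no, aa/aaa meet in 0. Open state 1: 0a->1.
b: 0b undefined. 0b->0: ok.
aa: 1a undefined. 1a->0: no, aa/b meet in 0. 1a->1: no, aa/aaa meet in 1. Open state 2: 1a->2.
ab: 1b undefined. 1b->0: ok.
aaa: 2a undefined. 2a->0: ok.
aab: 2b undefined. 2b->0: ok.
All examples now run through 3 states with every (state, symbol) defined. Accept strings end in {2}, Reject strings end in {0,1}; accept={2}.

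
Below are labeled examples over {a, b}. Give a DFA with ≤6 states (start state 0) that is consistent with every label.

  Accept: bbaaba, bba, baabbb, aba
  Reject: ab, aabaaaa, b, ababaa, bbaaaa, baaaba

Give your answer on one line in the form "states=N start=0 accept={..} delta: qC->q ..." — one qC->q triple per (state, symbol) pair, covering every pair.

State merging on the prefix tree: take the shortest (then alphabetical) example prefix whose next move is undefined and point that move at state 0, else 1, else 2, ...; a target is out if some Accept/Reject pair would then sit in one state with the same input left (inseparable). If every existing state is out, open a new one.
a: 0a undefined. 0a->0: ok.
b: 0b undefined. 0b->0: no, bbaaba/ab meet in 0. Open state 1: 0b->1.
ba: 1a undefined. 1a->0: no, aba/aabaaaa meet in 0. 1a->1: no, bba/baaaba meet in 1 with "ba" left. Open state 2: 1a->2.
bb: 1b undefined. 1b->0: no, bba/bbaaaa meet in 0. 1b->1: ok.
baa: 2a undefined. 2a->0: no, bbaaba/baaaba meet in 2. 2a->1: no, baabbb/ab meet in 1. 2a->2: no, bbaaba/baaaba meet in 2 with "ba" left. Open state 3: 2a->3.
abab: 2b undefined. 2b->0: ok.
baaa: 3a undefined. 3a->0: no, bba/baaaba meet in 2. 3a->1: no, bba/aabaaaa meet in 2. 3a->2: ok.
baab: 3b undefined. 3b->0: no, bbaaba/ababaa meet in 0. 3b->1: no, baabbb/ab meet in 1. 3b->2: no, bbaaba/aabaaaa meet in 3. 3b->3: no, baabbb/aabaaaa meet in 3. Open state 4: 3b->4.
baabb: 4b undefined. 4b->0: no, baabbb/ab meet in 1. 4b->1: no, baabbb/ab meet in 1. 4b->2: no, baabbb/ababaa meet in 0. 4b->3: ok.
bbaaba: 4a undefined. 4a->0: no, bbaaba/ababaa meet in 0. 4a->1: no, bbaaba/ab meet in 1. 4a->2: ok.
All examples now run through 5 states with every (state, symbol) defined. Accept strings end in {2,4}, Reject strings end in {0,1,3}; accept={2,4}.

states=5 start=0 accept={2,4} delta: 0a->0 0b->1 1a->2 1b->1 2a->3 2b->0 3a->2 3b->4 4a->2 4b->3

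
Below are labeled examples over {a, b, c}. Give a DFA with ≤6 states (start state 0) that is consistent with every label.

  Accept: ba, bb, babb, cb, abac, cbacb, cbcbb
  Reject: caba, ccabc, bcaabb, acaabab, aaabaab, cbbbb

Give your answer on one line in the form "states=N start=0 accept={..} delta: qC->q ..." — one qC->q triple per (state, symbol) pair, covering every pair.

State merging on the prefix tree: take the shortest (then alphabetical) example prefix whose next move is undefined and point that move at state 0, else 1, else 2, ...; a target is out if some Accept/Reject pair would then sit in one state with the same input left (inseparable). If every existing state is out, open a new one.
a: 0a undefined. 0a->0: ok.
b: 0b undefined. 0b->0: no, ba/aaabaab meet in 0. Open state 1: 0b->1.
c: 0c undefined. 0c->0: no, ba/caba meet in 1 with "a" left. 0c->1: ok.
ba: 1a undefined. 1a->0: no, ba/caba meet in 0. 1a->1: no, bb/aaabaab meet in 1 with "b" left. Open state 2: 1a->2.
bb: 1b undefined. 1b->0: no, cbcbb/cbbbb meet in 1. 1b->1: no, bb/cbbbb meet in 1. 1b->2: ok.
bc: 1c undefined. 1c->0: no, ba/bcaabb meet in 2. 1c->1: ok.
bab: 2b undefined. 2b->0: no, ba/cbbbb meet in 2. 2b->1: no, ba/caba meet in 2. 2b->2: no, ba/cbbbb meet in 2. Open state 3: 2b->3.
cba: 2a undefined. 2a->0: no, ba/bcaabb meet in 2. 2a->1: no, ba/acaabab meet in 2. 2a->2: no, babb/bcaabb meet in 3 with "b" left. 2a->3: no, babb/aaabaab meet in 3 with "b" left. Open state 4: 2a->4.
cbc: 2c undefined. 2c->0: ok.
babb: 3b undefined. 3b->0: ok.
caba: 3a undefined. 3a->0: no, babb/caba meet in 0. 3a->1: ok.
cbac: 4c undefined. 4c->0: no, cbacb/caba meet in 1. 4c->1: ok.
acaab: 4b undefined. 4b->0: no, babb/aaabaab meet in 0. 4b->1: no, ba/bcaabb meet in 2. 4b->2: no, ba/acaabab meet in 2. 4b->3: no, ba/acaabab meet in 2. 4b->4: ok.
ccabc: 3c undefined. 3c->0: no, babb/ccabc meet in 0. 3c->1: ok.
acaaba: 4a undefined. 4a->0: ok.
All examples now run through 5 states with every (state, symbol) defined. Accept strings end in {0,2}, Reject strings end in {1,4}; accept={0,2}.

states=5 start=0 accept={0,2} delta: 0a->0 0b->1 0c->1 1a->2 1b->2 1c->1 2a->4 2b->3 2c->0 3a->1 3b->0 3c->1 4a->0 4b->4 4c->1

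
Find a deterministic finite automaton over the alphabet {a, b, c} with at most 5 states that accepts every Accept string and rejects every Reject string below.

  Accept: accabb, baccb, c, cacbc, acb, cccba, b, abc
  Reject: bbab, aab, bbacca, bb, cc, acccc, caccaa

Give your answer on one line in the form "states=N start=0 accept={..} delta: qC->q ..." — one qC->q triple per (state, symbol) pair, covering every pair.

State merging on the prefix tree: take the shortest (then alphabetical) example prefix whose next move is undefined and point that move at state 0, else 1, else 2, ...; a target is out if some Accept/Reject pair would then sit in one state with the same input left (inseparable). If every existing state is out, open a new one.
a: 0a undefined. 0a->0: no, b/aab meet in 0 with "b" left. Open state 1: 0a->1.
b: 0b undefined. 0b->0: no, b/bb meet in 0. 0b->1: ok.
c: 0c undefined. 0c->0: no, c/cc meet in 0. 0c->1: ok.
aa: 1a undefined. 1a->0: no, c/aab meet in 1. 1a->1: ok.
ab: 1b undefined. 1b->0: ok.
ac: 1c undefined. 1c->0: no, accabb/bbacca meet in 1. 1c->1: no, accabb/bbacca meet in 1. Open state 2: 1c->2.
acb: 2b undefined. 2b->0: no, acb/bbab meet in 0. 2b->1: no, cacbc/cc meet in 2. 2b->2: no, acb/cc meet in 2. Open state 3: 2b->3.
acc: 2c undefined. 2c->0: no, accabb/bbacca meet in 1. 2c->1: no, accabb/bbacca meet in 1. 2c->2: ok.
acca: 2a undefined. 2a->0: no, accabb/bbab meet in 0. 2a->1: no, accabb/bbacca meet in 1. 2a->2: ok.
cacbc: 3c undefined. 3c->0: no, cacbc/bbab meet in 0. 3c->1: ok.
cccba: 3a undefined. 3a->0: no, cccba/bbab meet in 0. 3a->1: ok.
accabb: 3b undefined. 3b->0: no, accabb/bbab meet in 0. 3b->1: ok.
All examples now run through 4 states with every (state, symbol) defined. Accept strings end in {1,3}, Reject strings end in {0,2}; accept={1,3}.

states=4 start=0 accept={1,3} delta: 0a->1 0b->1 0c->1 1a->1 1b->0 1c->2 2a->2 2b->3 2c->2 3a->1 3b->1 3c->1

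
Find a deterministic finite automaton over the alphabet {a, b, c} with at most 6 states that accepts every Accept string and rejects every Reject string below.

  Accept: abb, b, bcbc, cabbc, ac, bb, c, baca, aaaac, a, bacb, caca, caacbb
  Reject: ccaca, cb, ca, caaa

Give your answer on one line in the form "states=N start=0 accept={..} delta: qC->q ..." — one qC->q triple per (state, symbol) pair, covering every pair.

State merging on the prefix tree: take the shortest (then alphabetical) example prefix whose next move is undefined and point that move at state 0, else 1, else 2, ...; a target is out if some Accept/Reject pair would then sit in one state with the same input left (inseparable). If every existing state is out, open a new one.
a: 0a undefined. 0a->0: ok.
b: 0b undefined. 0b->0: no, baca/ca meet in 0 with "ca" left. Open state 1: 0b->1.
c: 0c undefined. 0c->0: no, b/cb meet in 1. 0c->1: no, abb/cb meet in 1 with "b" left. Open state 2: 0c->2.
ba: 1a undefined. 1a->0: no, baca/ca meet in 2 with "a" left. 1a->1: ok.
bb: 1b undefined. 1b->0: ok.
bc: 1c undefined. 1c->0: ok.
ca: 2a undefined. 2a->0: no, abb/ca meet in 0. 2a->1: no, b/ca meet in 1. 2a->2: no, ac/ca meet in 2. Open state 3: 2a->3.
cb: 2b undefined. 2b->0: no, abb/cb meet in 0. 2b->1: no, b/cb meet in 1. 2b->2: no, ac/cb meet in 2. 2b->3: ok.
cc: 2c undefined. 2c->0: ok.
caa: 3a undefined. 3a->0: no, abb/caaa meet in 0. 3a->1: no, b/caaa meet in 1. 3a->2: ok.
cab: 3b undefined. 3b->0: ok.
cac: 3c undefined. 3c->0: ok.
All examples now run through 4 states with every (state, symbol) defined. Accept strings end in {0,1,2}, Reject strings end in {3}; accept={0,1,2}.

states=4 start=0 accept={0,1,2} delta: 0a->0 0b->1 0c->2 1a->1 1b->0 1c->0 2a->3 2b->3 2c->0 3a->2 3b->0 3c->0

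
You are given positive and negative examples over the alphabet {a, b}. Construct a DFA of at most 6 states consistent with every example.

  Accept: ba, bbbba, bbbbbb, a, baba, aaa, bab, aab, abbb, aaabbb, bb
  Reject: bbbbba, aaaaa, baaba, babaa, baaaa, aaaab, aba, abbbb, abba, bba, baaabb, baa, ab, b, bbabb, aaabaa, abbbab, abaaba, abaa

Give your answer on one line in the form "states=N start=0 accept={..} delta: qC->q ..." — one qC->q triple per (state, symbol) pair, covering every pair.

states=6 start=0 accept={0,1,4} delta: 0a->1 0b->2 1a->2 1b->3 2a->4 2b->4 3a->3 3b->4 4a->5 4b->0 5a->5 5b->5

State merging on the prefix tree: take the shortest (then alphabetical) example prefix whose next move is undefined and point that move at state 0, else 1, else 2, ...; a target is out if some Accept/Reject pair would then sit in one state with the same input left (inseparable). If every existing state is out, open a new one.
a: 0a undefined. 0a->0: no, ba/aba meet in 0 with "ba" left. Open state 1: 0a->1.
b: 0b undefined. 0b->0: no, ba/bbbbba meet in 1. 0b->1: no, a/b meet in 1. Open state 2: 0b->2.
aa: 1a undefined. 1a->0: no, a/aaaaa meet in 1. 1a->1: no, a/aaaaa meet in 1. 1a->2: ok.
ab: 1b undefined. 1b->0: no, ba/abba meet in 2 with "a" left. 1b->1: no, ba/abaa meet in 2 with "a" left. 1b->2: no, ba/aba meet in 2 with "a" left. Open state 3: 1b->3.
ba: 2a undefined. 2a->0: no, ba/baaaa meet in 0. 2a->1: no, ba/aaaaa meet in 1. 2a->2: no, ba/aaaaa meet in 2. 2a->3: no, ba/ab meet in 3. Open state 4: 2a->4.
bb: 2b undefined. 2b->0: no, ba/bbbbba meet in 4. 2b->1: no, bbbba/abba meet in 3 with "ba" left. 2b->2: no, ba/bbbbba meet in 4. 2b->3: no, aab/ab meet in 3. 2b->4: ok.
aba: 3a undefined. 3a->0: no, a/abaa meet in 1. 3a->1: no, a/aba meet in 1. 3a->2: no, ba/abaa meet in 4. 3a->3: ok.
abb: 3b undefined. 3b->0: no, ba/abbbb meet in 4. 3b->1: no, a/abbbb meet in 1. 3b->2: no, ba/abba meet in 4. 3b->3: no, abbb/aba meet in 3. 3b->4: ok.
baa: 4a undefined. 4a->0: no, ba/baaba meet in 4. 4a->1: no, ba/baaaa meet in 4. 4a->2: no, ba/aaaaa meet in 4. 4a->3: no, ba/aaaab meet in 4. 4a->4: no, ba/aaaaa meet in 4. Open state 5: 4a->5.
bab: 4b undefined. 4b->0: ok.
baaa: 5a undefined. 5a->0: no, ba/baaabb meet in 4. 5a->1: no, ba/baaabb meet in 4. 5a->2: no, ba/baaaa meet in 4. 5a->3: no, bbbbbb/baaabb meet in 0. 5a->4: no, ba/aaaaa meet in 4. 5a->5: ok.
baab: 5b undefined. 5b->0: no, bbbbbb/aaaab meet in 0. 5b->1: no, a/aaaab meet in 1. 5b->2: no, ba/baaba meet in 4. 5b->3: no, ba/baaabb meet in 4. 5b->4: no, ba/aaaab meet in 4. 5b->5: ok.
All examples now run through 6 states with every (state, symbol) defined. Accept strings end in {0,1,4}, Reject strings end in {2,3,5}; accept={0,1,4}.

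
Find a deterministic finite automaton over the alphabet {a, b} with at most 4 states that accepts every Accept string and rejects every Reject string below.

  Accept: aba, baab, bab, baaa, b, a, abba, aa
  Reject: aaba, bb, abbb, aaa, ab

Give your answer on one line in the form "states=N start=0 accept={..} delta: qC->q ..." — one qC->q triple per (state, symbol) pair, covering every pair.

State merging on the prefix tree: take the shortest (then alphabetical) example prefix whose next move is undefined and point that move at state 0, else 1, else 2, ...; a target is out if some Accept/Reject pair would then sit in one state with the same input left (inseparable). If every existing state is out, open a new one.
a: 0a undefined. 0a->0: no, aba/aaba meet in 0 with "ba" left. Open state 1: 0a->1.
b: 0b undefined. 0b->0: no, bab/ab meet in 1 with "b" left. 0b->1: ok.
aa: 1a undefined. 1a->0: no, baab/bb meet in 1 with "b" left. 1a->1: no, aba/aaba meet in 1 with "ba" left. Open state 2: 1a->2.
ab: 1b undefined. 1b->0: ok.
aaa: 2a undefined. 2a->0: ok.
aab: 2b undefined. 2b->0: no, aba/aaba meet in 1. 2b->1: no, abba/aaba meet in 2. 2b->2: ok.
All examples now run through 3 states with every (state, symbol) defined. Accept strings end in {1,2}, Reject strings end in {0}; accept={1,2}.

states=3 start=0 accept={1,2} delta: 0a->1 0b->1 1a->2 1b->0 2a->0 2b->2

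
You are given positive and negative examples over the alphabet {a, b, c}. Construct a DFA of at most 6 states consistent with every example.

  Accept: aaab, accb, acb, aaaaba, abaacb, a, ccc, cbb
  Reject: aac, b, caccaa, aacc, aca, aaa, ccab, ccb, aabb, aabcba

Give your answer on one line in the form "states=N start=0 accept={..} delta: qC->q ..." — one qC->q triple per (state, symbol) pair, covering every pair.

Grow the machine one transition at a time. Run the examples from 0; the earliest place one falls off (shortest prefix, ties alphabetical) gets sent to the lowest-numbered state that keeps every Accept/Reject pair distinguishable — a pair clashes when both reach the same state with identical unread suffix — and to a fresh state only if none does.
a: 0a undefined. 0a->0: no, aaab/b meet in 0 with "b" left. Open state 1: 0a->1.
b: 0b undefined. 0b->0: ok.
c: 0c undefined. 0c->0: no, ccc/b meet in 0. 0c->1: no, acb/ccb meet in 1 with "cb" left. Open state 2: 0c->2.
aa: 1a undefined. 1a->0: no, aaaaba/aaa meet in 1. 1a->1: no, a/aaa meet in 1. 1a->2: no, ccc/aacc meet in 2 with "cc" left. Open state 3: 1a->3.
ab: 1b undefined. 1b->0: ok.
ac: 1c undefined. 1c->0: no, acb/b meet in 0. 1c->1: no, accb/b meet in 0. 1c->2: no, accb/ccb meet in 2 with "cb" left. 1c->3: ok.
ca: 2a undefined. 2a->0: ok.
cb: 2b undefined. 2b->0: no, cbb/b meet in 0. 2b->1: no, cbb/b meet in 0. 2b->2: ok.
cc: 2c undefined. 2c->0: ok.
aaa: 3a undefined. 3a->0: no, aaab/b meet in 0. 3a->1: no, aaab/b meet in 0. 3a->2: no, aaab/aca meet in 2. 3a->3: ok.
aab: 3b undefined. 3b->0: no, aaab/b meet in 0. 3b->1: no, aaaaba/caccaa meet in 3. 3b->2: no, aaab/aabb meet in 2. 3b->3: no, aaab/caccaa meet in 3. Open state 4: 3b->4.
aac: 3c undefined. 3c->0: no, accb/aac meet in 0. 3c->1: no, accb/b meet in 0. 3c->2: no, accb/aac meet in 2. 3c->3: ok.
aabb: 4b undefined. 4b->0: ok.
aabc: 4c undefined. 4c->0: no, a/aabcba meet in 1. 4c->1: no, a/aabcba meet in 1. 4c->2: ok.
aaaaba: 4a undefined. 4a->0: no, aaaaba/b meet in 0. 4a->1: ok.
All examples now run through 5 states with every (state, symbol) defined. Accept strings end in {1,2,4}, Reject strings end in {0,3}; accept={1,2,4}.

states=5 start=0 accept={1,2,4} delta: 0a->1 0b->0 0c->2 1a->3 1b->0 1c->3 2a->0 2b->2 2c->0 3a->3 3b->4 3c->3 4a->1 4b->0 4c->2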